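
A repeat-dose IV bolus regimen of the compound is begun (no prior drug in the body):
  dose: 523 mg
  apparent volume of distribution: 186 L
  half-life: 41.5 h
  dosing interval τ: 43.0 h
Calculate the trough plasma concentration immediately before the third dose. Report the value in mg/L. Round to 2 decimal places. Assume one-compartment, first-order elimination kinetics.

C₀ per dose = Dose / Vd = 523 / 186 = 2.812 mg/L
k = ln2 / t½ = 0.693147 / 41.5 = 0.01670 h⁻¹
Fraction remaining after one interval: r = e^(−kτ) = e^(−0.01670 × 43.0) = 0.4877
Before dose 3, 2 doses have been given (aged 1τ, 2τ).
C_trough = C₀ × (r + r²) = 2.812 × (0.4877 + 0.2379) = 2.040 mg/L

2.04 mg/L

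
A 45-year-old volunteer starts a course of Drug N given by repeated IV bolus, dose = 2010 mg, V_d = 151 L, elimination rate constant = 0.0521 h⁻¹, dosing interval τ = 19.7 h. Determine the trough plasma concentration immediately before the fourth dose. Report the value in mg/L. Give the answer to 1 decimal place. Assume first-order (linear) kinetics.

C₀ per dose = Dose / Vd = 2010 / 151 = 13.31 mg/L
Fraction remaining after one interval: r = e^(−kτ) = e^(−0.05210 × 19.7) = 0.3583
Before dose 4, 3 doses have been given (aged 1τ, 2τ, 3τ).
C_trough = C₀ × (r + r² + … + r^3) = C₀ × r(1−r^3)/(1−r)
        = 13.31 × 0.3583 × (1 − 0.04600) / (1 − 0.3583) = 7.090 mg/L

7.1 mg/L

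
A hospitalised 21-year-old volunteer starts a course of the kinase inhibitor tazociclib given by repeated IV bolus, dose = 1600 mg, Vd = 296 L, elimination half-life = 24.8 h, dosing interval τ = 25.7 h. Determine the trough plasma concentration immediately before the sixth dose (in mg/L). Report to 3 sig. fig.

C₀ per dose = Dose / Vd = 1600 / 296 = 5.405 mg/L
k = ln2 / t½ = 0.693147 / 24.8 = 0.02795 h⁻¹
Fraction remaining after one interval: r = e^(−kτ) = e^(−0.02795 × 25.7) = 0.4876
Before dose 6, 5 doses have been given (aged 1τ, 2τ, 3τ, 4τ, 5τ).
C_trough = C₀ × (r + r² + … + r^5) = C₀ × r(1−r^5)/(1−r)
        = 5.405 × 0.4876 × (1 − 0.02756) / (1 − 0.4876) = 5.002 mg/L

5.00 mg/L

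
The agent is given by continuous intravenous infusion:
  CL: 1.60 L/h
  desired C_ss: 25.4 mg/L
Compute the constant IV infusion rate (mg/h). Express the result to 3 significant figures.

At steady state, infusion rate R₀ = Css × CL = 25.4 × 1.600 = 40.64 mg/h

40.6 mg/h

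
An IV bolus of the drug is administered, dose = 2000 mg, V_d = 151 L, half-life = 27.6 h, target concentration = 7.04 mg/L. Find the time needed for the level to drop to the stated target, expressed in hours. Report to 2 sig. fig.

25 h

C₀ = Dose / Vd = 2000 / 151 = 13.25 mg/L
k = ln2 / t½ = 0.693147 / 27.6 = 0.02511 h⁻¹
t = ln(C₀ / C) / k = ln(13.25 / 7.04) / 0.02511
  = ln(1.882) / 0.02511 = 0.6323 / 0.02511 = 25.18 h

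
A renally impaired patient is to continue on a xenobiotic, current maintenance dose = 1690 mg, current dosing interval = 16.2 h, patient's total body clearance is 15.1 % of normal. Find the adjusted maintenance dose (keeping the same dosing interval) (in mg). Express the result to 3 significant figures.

255 mg

To keep the same average steady-state level, dosing rate must scale with clearance.
CL ratio = 15.1 / 100 = 0.1510
New dose (same interval) = 1690 × 0.1510 = 255.2 mg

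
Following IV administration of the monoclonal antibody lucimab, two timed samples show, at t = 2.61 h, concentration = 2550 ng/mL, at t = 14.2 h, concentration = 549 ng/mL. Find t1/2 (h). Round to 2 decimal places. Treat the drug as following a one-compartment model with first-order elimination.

k = ln(C₁/C₂) / (t₂ − t₁) = ln(2550/549) / (14.2 − 2.61)
  = 1.536 / 11.59 = 0.1325 h⁻¹
t½ = ln2 / k = 0.693147 / 0.1325 = 5.231 h

5.23 h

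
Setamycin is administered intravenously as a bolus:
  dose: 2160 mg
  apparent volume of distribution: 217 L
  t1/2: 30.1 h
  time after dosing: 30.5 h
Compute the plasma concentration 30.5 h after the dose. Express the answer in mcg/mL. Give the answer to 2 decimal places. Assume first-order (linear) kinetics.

C₀ = Dose / Vd = 2160 / 217 = 9.954 mg/L
k = ln2 / t½ = 0.693147 / 30.1 = 0.02303 h⁻¹
C = C₀ · e^(−k·t) = 9.954 × e^(−0.02303 × 30.5)
  = 9.954 × 0.4954 = 4.931 mg/L
(4.931 mg/L = 4.931 mcg/mL)

4.93 mcg/mL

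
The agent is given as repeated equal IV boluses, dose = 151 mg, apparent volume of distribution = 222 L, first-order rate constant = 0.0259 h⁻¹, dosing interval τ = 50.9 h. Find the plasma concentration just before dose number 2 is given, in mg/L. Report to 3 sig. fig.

0.182 mg/L

C₀ per dose = Dose / Vd = 151 / 222 = 0.6802 mg/L
Fraction remaining after one interval: r = e^(−kτ) = e^(−0.02590 × 50.9) = 0.2676
Before dose 2, 1 dose has been given (aged 1τ).
C_trough = C₀ × r = 0.6802 × 0.2676 = 0.1820 mg/L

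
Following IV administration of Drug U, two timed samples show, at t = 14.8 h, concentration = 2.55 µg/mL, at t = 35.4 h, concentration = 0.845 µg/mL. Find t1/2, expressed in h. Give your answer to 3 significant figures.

k = ln(C₁/C₂) / (t₂ − t₁) = ln(2.55/0.845) / (35.4 − 14.8)
  = 1.105 / 20.60 = 0.05364 h⁻¹
t½ = ln2 / k = 0.693147 / 0.05364 = 12.92 h

12.9 h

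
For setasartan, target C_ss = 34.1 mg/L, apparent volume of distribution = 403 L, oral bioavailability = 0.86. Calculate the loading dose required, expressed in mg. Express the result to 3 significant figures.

16000 mg

LD = Css × Vd / F = 34.1 × 403 / 0.86 = 15980 mg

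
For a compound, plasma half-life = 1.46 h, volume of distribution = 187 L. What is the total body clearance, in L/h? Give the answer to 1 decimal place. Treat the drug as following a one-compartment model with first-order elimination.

k = ln2 / t½ = 0.693147 / 1.46 = 0.4748 h⁻¹
CL = k × Vd = 0.4748 × 187 = 88.79 L/h

88.8 L/h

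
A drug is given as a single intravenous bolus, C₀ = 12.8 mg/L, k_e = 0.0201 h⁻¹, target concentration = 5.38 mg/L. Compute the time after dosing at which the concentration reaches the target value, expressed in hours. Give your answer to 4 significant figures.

43.12 h

t = ln(C₀ / C) / k = ln(12.80 / 5.38) / 0.02010
  = ln(2.379) / 0.02010 = 0.8667 / 0.02010 = 43.12 h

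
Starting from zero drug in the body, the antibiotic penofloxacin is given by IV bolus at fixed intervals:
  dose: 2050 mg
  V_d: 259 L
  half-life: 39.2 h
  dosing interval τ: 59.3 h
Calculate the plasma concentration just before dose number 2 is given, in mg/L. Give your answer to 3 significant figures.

2.77 mg/L

C₀ per dose = Dose / Vd = 2050 / 259 = 7.915 mg/L
k = ln2 / t½ = 0.693147 / 39.2 = 0.01768 h⁻¹
Fraction remaining after one interval: r = e^(−kτ) = e^(−0.01768 × 59.3) = 0.3505
Before dose 2, 1 dose has been given (aged 1τ).
C_trough = C₀ × r = 7.915 × 0.3505 = 2.774 mg/L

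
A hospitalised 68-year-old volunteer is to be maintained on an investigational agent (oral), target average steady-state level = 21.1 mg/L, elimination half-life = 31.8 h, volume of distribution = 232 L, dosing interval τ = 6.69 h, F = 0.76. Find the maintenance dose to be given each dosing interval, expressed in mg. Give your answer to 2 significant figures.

940 mg

k = ln2 / t½ = 0.693147 / 31.8 = 0.02180 h⁻¹
CL = k × Vd = 0.02180 × 232 = 5.058 L/h
At steady state, F × (Dose/τ) = Css × CL.
Dose = Css × CL × τ / F = 21.1 × 5.058 × 6.69 / 0.76 = 939.5 mg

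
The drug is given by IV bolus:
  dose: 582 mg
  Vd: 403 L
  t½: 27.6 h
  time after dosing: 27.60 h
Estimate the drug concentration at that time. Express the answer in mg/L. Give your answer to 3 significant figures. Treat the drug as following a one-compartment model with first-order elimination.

C₀ = Dose / Vd = 582.0 / 403 = 1.444 mg/L
k = ln2 / t½ = 0.693147 / 27.6 = 0.02511 h⁻¹
t / t½ = 27.60 / 27.6 = 1 half-lives
C = C₀ × (1/2)^1 = 1.444 × 0.5000 = 0.7220 mg/L

0.722 mg/L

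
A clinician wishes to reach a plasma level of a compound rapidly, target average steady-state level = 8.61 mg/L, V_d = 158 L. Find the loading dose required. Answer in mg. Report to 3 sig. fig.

1360 mg

LD = Css × Vd = 8.61 × 158 = 1360 mg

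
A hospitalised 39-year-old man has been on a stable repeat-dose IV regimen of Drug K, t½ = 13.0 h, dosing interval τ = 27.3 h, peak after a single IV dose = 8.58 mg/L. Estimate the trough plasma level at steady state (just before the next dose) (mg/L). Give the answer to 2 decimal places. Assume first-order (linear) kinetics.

k = ln2 / t½ = 0.693147 / 13.0 = 0.05332 h⁻¹
e^(−kτ) = e^(−0.05332 × 27.3) = 0.2333
Accumulation ratio R = 1 / (1 − e^(−kτ)) = 1 / (1 − 0.2333) = 1.304
Steady-state trough = C₀ × R × e^(−kτ) = 8.58 × 1.304 × 0.2333 = 2.610 mg/L

2.61 mg/L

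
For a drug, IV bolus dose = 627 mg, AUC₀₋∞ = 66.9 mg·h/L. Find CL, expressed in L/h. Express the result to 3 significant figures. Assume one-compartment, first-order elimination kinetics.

CL = Dose / AUC = 627 / 66.9 = 9.372 L/h

9.37 L/h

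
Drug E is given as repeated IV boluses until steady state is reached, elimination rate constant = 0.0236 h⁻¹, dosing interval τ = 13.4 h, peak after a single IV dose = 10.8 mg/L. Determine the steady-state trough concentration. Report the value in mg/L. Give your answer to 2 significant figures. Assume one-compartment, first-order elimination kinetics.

e^(−kτ) = e^(−0.02360 × 13.4) = 0.7289
Accumulation ratio R = 1 / (1 − e^(−kτ)) = 1 / (1 − 0.7289) = 3.689
Steady-state trough = C₀ × R × e^(−kτ) = 10.8 × 3.689 × 0.7289 = 29.04 mg/L

29 mg/L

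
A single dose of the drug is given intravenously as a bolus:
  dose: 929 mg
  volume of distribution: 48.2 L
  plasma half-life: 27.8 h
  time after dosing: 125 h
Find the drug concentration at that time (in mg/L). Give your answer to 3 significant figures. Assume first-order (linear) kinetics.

C₀ = Dose / Vd = 929.0 / 48.2 = 19.27 mg/L
k = ln2 / t½ = 0.693147 / 27.8 = 0.02493 h⁻¹
C = C₀ · e^(−k·t) = 19.27 × e^(−0.02493 × 125)
  = 19.27 × 0.04432 = 0.8540 mg/L

0.854 mg/L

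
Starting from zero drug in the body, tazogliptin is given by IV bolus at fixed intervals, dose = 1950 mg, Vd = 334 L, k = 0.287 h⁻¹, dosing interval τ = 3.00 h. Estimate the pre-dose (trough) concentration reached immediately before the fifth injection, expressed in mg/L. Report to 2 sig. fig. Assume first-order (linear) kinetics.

4.1 mg/L

C₀ per dose = Dose / Vd = 1950 / 334 = 5.838 mg/L
Fraction remaining after one interval: r = e^(−kτ) = e^(−0.2870 × 3.00) = 0.4227
Before dose 5, 4 doses have been given (aged 1τ, 2τ, 3τ, 4τ).
C_trough = C₀ × (r + r² + … + r^4) = C₀ × r(1−r^4)/(1−r)
        = 5.838 × 0.4227 × (1 − 0.03192) / (1 − 0.4227) = 4.138 mg/L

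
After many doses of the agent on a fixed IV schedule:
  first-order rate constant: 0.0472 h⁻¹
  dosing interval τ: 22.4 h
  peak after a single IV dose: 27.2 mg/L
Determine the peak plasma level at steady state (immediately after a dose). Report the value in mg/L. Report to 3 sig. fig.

41.7 mg/L

e^(−kτ) = e^(−0.04720 × 22.4) = 0.3474
Accumulation ratio R = 1 / (1 − e^(−kτ)) = 1 / (1 − 0.3474) = 1.532
Steady-state peak = C₀ × R = 27.2 × 1.532 = 41.67 mg/L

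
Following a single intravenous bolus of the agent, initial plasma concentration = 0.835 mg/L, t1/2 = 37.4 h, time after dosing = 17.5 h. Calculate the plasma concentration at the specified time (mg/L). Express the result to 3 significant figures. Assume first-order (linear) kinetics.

0.604 mg/L

k = ln2 / t½ = 0.693147 / 37.4 = 0.01853 h⁻¹
C = C₀ · e^(−k·t) = 0.8350 × e^(−0.01853 × 17.5)
  = 0.8350 × 0.7231 = 0.6038 mg/L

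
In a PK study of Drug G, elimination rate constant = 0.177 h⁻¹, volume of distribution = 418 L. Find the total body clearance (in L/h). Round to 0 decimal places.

CL = k × Vd = 0.177 × 418 = 73.99 L/h

74 L/h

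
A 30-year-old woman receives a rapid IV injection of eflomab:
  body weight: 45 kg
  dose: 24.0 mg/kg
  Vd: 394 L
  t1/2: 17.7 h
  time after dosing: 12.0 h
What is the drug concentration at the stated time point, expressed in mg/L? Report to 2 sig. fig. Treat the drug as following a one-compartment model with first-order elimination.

1.7 mg/L

Total dose = 24.0 × 45 = 1080 mg
C₀ = Dose / Vd = 1080 / 394 = 2.741 mg/L
k = ln2 / t½ = 0.693147 / 17.7 = 0.03916 h⁻¹
C = C₀ · e^(−k·t) = 2.741 × e^(−0.03916 × 12.0)
  = 2.741 × 0.6251 = 1.713 mg/L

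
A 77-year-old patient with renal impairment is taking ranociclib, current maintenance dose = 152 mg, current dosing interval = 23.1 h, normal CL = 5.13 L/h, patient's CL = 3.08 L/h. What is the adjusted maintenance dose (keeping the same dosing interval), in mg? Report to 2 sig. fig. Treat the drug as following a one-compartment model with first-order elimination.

To keep the same average steady-state level, dosing rate must scale with clearance.
CL ratio = 3.08 / 5.13 = 0.6004
New dose (same interval) = 152 × 0.6004 = 91.26 mg

91 mg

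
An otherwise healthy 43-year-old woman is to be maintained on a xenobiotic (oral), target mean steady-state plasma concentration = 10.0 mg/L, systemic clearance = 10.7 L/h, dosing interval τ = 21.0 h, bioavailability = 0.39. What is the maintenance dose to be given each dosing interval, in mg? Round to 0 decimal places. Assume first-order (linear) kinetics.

At steady state, F × (Dose/τ) = Css × CL.
Dose = Css × CL × τ / F = 10.0 × 10.70 × 21.0 / 0.39 = 5762 mg

5762 mg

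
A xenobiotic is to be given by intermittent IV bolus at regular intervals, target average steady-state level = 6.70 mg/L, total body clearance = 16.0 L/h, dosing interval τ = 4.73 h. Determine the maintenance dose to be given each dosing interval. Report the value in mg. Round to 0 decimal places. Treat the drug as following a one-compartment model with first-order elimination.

At steady state, Dose/τ = Css × CL.
Dose = Css × CL × τ = 6.70 × 16.00 × 4.73 = 507.1 mg

507 mg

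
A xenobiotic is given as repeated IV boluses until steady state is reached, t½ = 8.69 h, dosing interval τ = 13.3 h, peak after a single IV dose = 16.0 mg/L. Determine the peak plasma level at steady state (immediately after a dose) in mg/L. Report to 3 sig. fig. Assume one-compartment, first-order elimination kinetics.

k = ln2 / t½ = 0.693147 / 8.69 = 0.07976 h⁻¹
e^(−kτ) = e^(−0.07976 × 13.3) = 0.3462
Accumulation ratio R = 1 / (1 − e^(−kτ)) = 1 / (1 − 0.3462) = 1.530
Steady-state peak = C₀ × R = 16.0 × 1.530 = 24.48 mg/L

24.5 mg/L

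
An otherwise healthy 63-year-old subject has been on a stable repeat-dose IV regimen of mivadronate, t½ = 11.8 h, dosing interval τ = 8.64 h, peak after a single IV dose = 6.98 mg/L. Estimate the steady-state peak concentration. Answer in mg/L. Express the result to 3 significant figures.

k = ln2 / t½ = 0.693147 / 11.8 = 0.05874 h⁻¹
e^(−kτ) = e^(−0.05874 × 8.64) = 0.6020
Accumulation ratio R = 1 / (1 − e^(−kτ)) = 1 / (1 − 0.6020) = 2.513
Steady-state peak = C₀ × R = 6.98 × 2.513 = 17.54 mg/L

17.5 mg/L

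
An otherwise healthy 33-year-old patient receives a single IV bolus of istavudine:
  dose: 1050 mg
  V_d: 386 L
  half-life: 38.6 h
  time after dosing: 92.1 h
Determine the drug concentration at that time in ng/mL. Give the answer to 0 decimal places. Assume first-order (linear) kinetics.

520 ng/mL

C₀ = Dose / Vd = 1050 / 386 = 2.720 mg/L
k = ln2 / t½ = 0.693147 / 38.6 = 0.01796 h⁻¹
C = C₀ · e^(−k·t) = 2.720 × e^(−0.01796 × 92.1)
  = 2.720 × 0.1913 = 0.5203 mg/L
Convert: 0.5203 mg/L × 1000 = 520.3 ng/mL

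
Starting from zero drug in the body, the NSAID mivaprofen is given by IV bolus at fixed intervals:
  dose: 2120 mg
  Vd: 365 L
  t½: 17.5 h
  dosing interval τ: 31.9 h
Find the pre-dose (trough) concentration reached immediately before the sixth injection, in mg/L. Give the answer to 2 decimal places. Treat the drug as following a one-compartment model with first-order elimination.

C₀ per dose = Dose / Vd = 2120 / 365 = 5.808 mg/L
k = ln2 / t½ = 0.693147 / 17.5 = 0.03961 h⁻¹
Fraction remaining after one interval: r = e^(−kτ) = e^(−0.03961 × 31.9) = 0.2826
Before dose 6, 5 doses have been given (aged 1τ, 2τ, 3τ, 4τ, 5τ).
C_trough = C₀ × (r + r² + … + r^5) = C₀ × r(1−r^5)/(1−r)
        = 5.808 × 0.2826 × (1 − 0.001802) / (1 − 0.2826) = 2.284 mg/L

2.28 mg/L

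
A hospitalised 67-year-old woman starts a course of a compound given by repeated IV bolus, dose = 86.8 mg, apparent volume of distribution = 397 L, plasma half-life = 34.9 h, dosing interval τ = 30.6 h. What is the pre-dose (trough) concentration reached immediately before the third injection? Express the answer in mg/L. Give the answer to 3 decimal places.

0.184 mg/L

C₀ per dose = Dose / Vd = 86.8 / 397 = 0.2186 mg/L
k = ln2 / t½ = 0.693147 / 34.9 = 0.01986 h⁻¹
Fraction remaining after one interval: r = e^(−kτ) = e^(−0.01986 × 30.6) = 0.5446
Before dose 3, 2 doses have been given (aged 1τ, 2τ).
C_trough = C₀ × (r + r²) = 0.2186 × (0.5446 + 0.2966) = 0.1839 mg/L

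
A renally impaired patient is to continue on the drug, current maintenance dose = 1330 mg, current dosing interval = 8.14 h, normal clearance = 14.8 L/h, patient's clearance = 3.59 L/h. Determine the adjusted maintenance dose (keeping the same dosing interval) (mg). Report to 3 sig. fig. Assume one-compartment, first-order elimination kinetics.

323 mg

To keep the same average steady-state level, dosing rate must scale with clearance.
CL ratio = 3.59 / 14.8 = 0.2426
New dose (same interval) = 1330 × 0.2426 = 322.7 mg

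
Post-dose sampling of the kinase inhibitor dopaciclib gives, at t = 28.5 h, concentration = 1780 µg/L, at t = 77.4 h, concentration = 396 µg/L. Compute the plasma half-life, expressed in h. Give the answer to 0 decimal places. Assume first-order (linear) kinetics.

23 h

k = ln(C₁/C₂) / (t₂ − t₁) = ln(1780/396) / (77.4 − 28.5)
  = 1.503 / 48.90 = 0.03074 h⁻¹
t½ = ln2 / k = 0.693147 / 0.03074 = 22.55 h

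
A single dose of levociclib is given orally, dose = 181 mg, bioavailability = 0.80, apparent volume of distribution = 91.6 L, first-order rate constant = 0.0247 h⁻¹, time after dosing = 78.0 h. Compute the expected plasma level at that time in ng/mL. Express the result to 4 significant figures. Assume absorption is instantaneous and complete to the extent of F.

230.2 ng/mL

Amount reaching circulation = F × Dose = 0.80 × 181.0 = 144.8 mg
C₀ = F·Dose / Vd = 144.8 / 91.6 = 1.581 mg/L
C = C₀ · e^(−k·t) = 1.581 × e^(−0.02470 × 78.0)
  = 1.581 × 0.1456 = 0.2302 mg/L
Convert: 0.2302 mg/L × 1000 = 230.2 ng/mL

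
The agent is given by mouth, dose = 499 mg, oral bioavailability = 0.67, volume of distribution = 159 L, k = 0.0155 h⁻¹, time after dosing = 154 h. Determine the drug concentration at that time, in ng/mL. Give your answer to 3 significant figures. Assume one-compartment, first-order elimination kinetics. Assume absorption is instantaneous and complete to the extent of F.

Amount reaching circulation = F × Dose = 0.67 × 499.0 = 334.3 mg
C₀ = F·Dose / Vd = 334.3 / 159 = 2.103 mg/L
C = C₀ · e^(−k·t) = 2.103 × e^(−0.01550 × 154)
  = 2.103 × 0.09190 = 0.1933 mg/L
Convert: 0.1933 mg/L × 1000 = 193.3 ng/mL

193 ng/mL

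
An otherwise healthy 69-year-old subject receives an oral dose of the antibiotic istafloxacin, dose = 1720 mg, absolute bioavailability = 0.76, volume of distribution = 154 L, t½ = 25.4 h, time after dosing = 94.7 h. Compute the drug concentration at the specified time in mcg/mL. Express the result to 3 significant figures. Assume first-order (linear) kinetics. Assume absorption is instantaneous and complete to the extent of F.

0.640 mcg/mL

Amount reaching circulation = F × Dose = 0.76 × 1720 = 1307 mg
C₀ = F·Dose / Vd = 1307 / 154 = 8.487 mg/L
k = ln2 / t½ = 0.693147 / 25.4 = 0.02729 h⁻¹
C = C₀ · e^(−k·t) = 8.487 × e^(−0.02729 × 94.7)
  = 8.487 × 0.07544 = 0.6403 mg/L
(0.6403 mg/L = 0.6403 mcg/mL)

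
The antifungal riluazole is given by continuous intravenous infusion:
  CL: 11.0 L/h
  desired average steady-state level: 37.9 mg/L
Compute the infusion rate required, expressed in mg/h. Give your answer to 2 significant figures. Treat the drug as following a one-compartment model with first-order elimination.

420 mg/h

At steady state, infusion rate R₀ = Css × CL = 37.9 × 11.00 = 416.9 mg/h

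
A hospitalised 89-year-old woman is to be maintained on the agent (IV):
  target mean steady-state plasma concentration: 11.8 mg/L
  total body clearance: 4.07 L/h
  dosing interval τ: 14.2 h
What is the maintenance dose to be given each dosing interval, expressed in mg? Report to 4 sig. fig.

682.0 mg

At steady state, Dose/τ = Css × CL.
Dose = Css × CL × τ = 11.8 × 4.070 × 14.2 = 682.0 mg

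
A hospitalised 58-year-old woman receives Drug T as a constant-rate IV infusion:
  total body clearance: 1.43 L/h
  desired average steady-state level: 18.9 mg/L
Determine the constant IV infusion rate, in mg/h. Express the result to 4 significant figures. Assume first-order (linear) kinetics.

At steady state, infusion rate R₀ = Css × CL = 18.9 × 1.430 = 27.03 mg/h

27.03 mg/h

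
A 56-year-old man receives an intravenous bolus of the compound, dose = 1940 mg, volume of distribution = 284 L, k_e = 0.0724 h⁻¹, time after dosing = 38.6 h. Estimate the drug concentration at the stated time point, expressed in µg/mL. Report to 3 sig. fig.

0.418 µg/mL

C₀ = Dose / Vd = 1940 / 284 = 6.831 mg/L
C = C₀ · e^(−k·t) = 6.831 × e^(−0.07240 × 38.6)
  = 6.831 × 0.06114 = 0.4176 mg/L
(0.4176 mg/L = 0.4176 µg/mL)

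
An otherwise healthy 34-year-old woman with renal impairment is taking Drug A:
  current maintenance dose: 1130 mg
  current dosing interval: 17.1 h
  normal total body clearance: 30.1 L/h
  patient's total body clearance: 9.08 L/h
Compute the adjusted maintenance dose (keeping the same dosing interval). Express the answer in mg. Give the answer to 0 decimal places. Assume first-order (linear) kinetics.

To keep the same average steady-state level, dosing rate must scale with clearance.
CL ratio = 9.08 / 30.1 = 0.3017
New dose (same interval) = 1130 × 0.3017 = 340.9 mg

341 mg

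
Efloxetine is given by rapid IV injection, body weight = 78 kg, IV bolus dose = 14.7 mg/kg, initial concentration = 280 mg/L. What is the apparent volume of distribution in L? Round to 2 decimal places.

4.10 L

Dose = 14.7 × 78 = 1147 mg
Vd = Dose / C₀ = 1147 / 280 = 4.096 L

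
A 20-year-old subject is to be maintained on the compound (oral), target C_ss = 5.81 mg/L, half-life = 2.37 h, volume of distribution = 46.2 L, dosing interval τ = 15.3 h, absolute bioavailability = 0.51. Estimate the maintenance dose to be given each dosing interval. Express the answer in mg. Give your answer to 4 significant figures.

2355 mg

k = ln2 / t½ = 0.693147 / 2.37 = 0.2925 h⁻¹
CL = k × Vd = 0.2925 × 46.2 = 13.51 L/h
At steady state, F × (Dose/τ) = Css × CL.
Dose = Css × CL × τ / F = 5.81 × 13.51 × 15.3 / 0.51 = 2355 mg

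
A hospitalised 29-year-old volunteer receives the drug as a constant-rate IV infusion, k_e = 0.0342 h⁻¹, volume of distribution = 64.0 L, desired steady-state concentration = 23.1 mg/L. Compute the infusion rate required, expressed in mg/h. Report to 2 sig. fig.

CL = k × Vd = 0.03420 × 64.0 = 2.189 L/h
At steady state, infusion rate R₀ = Css × CL = 23.1 × 2.189 = 50.57 mg/h

51 mg/h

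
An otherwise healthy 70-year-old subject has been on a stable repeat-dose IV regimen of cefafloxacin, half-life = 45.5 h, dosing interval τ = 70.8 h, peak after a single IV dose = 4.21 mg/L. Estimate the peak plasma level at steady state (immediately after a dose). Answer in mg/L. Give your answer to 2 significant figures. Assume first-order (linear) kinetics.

6.4 mg/L

k = ln2 / t½ = 0.693147 / 45.5 = 0.01523 h⁻¹
e^(−kτ) = e^(−0.01523 × 70.8) = 0.3402
Accumulation ratio R = 1 / (1 − e^(−kτ)) = 1 / (1 − 0.3402) = 1.516
Steady-state peak = C₀ × R = 4.21 × 1.516 = 6.382 mg/L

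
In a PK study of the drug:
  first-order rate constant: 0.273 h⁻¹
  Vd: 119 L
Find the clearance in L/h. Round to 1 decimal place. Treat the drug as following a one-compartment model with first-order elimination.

32.5 L/h

CL = k × Vd = 0.273 × 119 = 32.49 L/h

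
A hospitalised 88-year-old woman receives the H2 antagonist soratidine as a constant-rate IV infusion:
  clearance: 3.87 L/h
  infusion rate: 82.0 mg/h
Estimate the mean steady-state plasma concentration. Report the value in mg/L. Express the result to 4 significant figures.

21.19 mg/L

At steady state Css = R₀ / CL = 82.0 / 3.870 = 21.19 mg/L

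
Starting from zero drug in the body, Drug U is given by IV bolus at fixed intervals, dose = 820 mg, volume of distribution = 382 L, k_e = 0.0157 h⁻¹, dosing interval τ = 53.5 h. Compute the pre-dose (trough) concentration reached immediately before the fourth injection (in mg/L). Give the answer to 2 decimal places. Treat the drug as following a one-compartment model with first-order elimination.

1.50 mg/L

C₀ per dose = Dose / Vd = 820 / 382 = 2.147 mg/L
Fraction remaining after one interval: r = e^(−kτ) = e^(−0.01570 × 53.5) = 0.4317
Before dose 4, 3 doses have been given (aged 1τ, 2τ, 3τ).
C_trough = C₀ × (r + r² + … + r^3) = C₀ × r(1−r^3)/(1−r)
        = 2.147 × 0.4317 × (1 − 0.08045) / (1 − 0.4317) = 1.500 mg/L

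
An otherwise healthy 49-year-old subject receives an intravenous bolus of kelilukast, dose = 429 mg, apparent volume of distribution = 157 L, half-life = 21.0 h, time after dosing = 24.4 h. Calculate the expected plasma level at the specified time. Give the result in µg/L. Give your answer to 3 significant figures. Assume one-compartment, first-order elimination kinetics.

1220 µg/L

C₀ = Dose / Vd = 429.0 / 157 = 2.732 mg/L
k = ln2 / t½ = 0.693147 / 21.0 = 0.03301 h⁻¹
C = C₀ · e^(−k·t) = 2.732 × e^(−0.03301 × 24.4)
  = 2.732 × 0.4469 = 1.221 mg/L
Convert: 1.221 mg/L × 1000 = 1221 µg/L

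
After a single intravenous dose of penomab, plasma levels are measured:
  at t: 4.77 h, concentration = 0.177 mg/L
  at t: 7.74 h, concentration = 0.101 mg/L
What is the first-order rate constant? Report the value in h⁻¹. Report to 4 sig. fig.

k = ln(C₁/C₂) / (t₂ − t₁) = ln(0.177/0.101) / (7.74 − 4.77)
  = 0.5610 / 2.970 = 0.1889 h⁻¹

0.1889 h⁻¹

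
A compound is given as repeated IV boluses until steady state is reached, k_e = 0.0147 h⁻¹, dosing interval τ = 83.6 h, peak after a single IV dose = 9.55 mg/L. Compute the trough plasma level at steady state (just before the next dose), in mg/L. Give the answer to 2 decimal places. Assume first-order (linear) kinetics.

3.95 mg/L

e^(−kτ) = e^(−0.01470 × 83.6) = 0.2926
Accumulation ratio R = 1 / (1 − e^(−kτ)) = 1 / (1 − 0.2926) = 1.414
Steady-state trough = C₀ × R × e^(−kτ) = 9.55 × 1.414 × 0.2926 = 3.951 mg/L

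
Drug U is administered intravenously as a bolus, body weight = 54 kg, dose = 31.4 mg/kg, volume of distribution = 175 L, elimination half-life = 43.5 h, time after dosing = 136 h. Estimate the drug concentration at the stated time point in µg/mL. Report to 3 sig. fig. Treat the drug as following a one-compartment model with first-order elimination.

Total dose = 31.4 × 54 = 1696 mg
C₀ = Dose / Vd = 1696 / 175 = 9.691 mg/L
k = ln2 / t½ = 0.693147 / 43.5 = 0.01593 h⁻¹
C = C₀ · e^(−k·t) = 9.691 × e^(−0.01593 × 136)
  = 9.691 × 0.1146 = 1.111 mg/L
(1.111 mg/L = 1.111 µg/mL)

1.11 µg/mL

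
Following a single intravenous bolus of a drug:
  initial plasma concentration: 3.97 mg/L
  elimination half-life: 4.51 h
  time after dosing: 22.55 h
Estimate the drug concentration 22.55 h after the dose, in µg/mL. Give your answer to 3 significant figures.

0.124 µg/mL

k = ln2 / t½ = 0.693147 / 4.51 = 0.1537 h⁻¹
t / t½ = 22.55 / 4.51 = 5 half-lives
C = C₀ × (1/2)^5 = 3.970 × 0.03125 = 0.1241 mg/L
(0.1241 mg/L = 0.1241 µg/mL)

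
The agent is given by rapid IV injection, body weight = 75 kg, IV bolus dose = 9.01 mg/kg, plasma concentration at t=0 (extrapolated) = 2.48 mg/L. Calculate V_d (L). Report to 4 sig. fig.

Dose = 9.01 × 75 = 675.8 mg
Vd = Dose / C₀ = 675.8 / 2.48 = 272.5 L

272.5 L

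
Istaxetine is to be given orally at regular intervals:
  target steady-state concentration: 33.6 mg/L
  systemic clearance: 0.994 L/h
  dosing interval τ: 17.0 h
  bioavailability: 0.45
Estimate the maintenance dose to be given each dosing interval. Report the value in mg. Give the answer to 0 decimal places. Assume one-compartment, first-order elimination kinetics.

At steady state, F × (Dose/τ) = Css × CL.
Dose = Css × CL × τ / F = 33.6 × 0.9940 × 17.0 / 0.45 = 1262 mg

1262 mg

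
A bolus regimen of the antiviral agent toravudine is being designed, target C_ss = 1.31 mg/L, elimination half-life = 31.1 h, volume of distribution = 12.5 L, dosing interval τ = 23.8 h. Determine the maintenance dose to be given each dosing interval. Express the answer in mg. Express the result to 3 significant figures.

k = ln2 / t½ = 0.693147 / 31.1 = 0.02229 h⁻¹
CL = k × Vd = 0.02229 × 12.5 = 0.2786 L/h
At steady state, Dose/τ = Css × CL.
Dose = Css × CL × τ = 1.31 × 0.2786 × 23.8 = 8.686 mg

8.69 mg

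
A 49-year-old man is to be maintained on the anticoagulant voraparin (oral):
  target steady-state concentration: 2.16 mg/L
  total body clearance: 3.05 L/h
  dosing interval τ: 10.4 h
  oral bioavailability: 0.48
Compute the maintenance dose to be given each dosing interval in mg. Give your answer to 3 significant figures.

143 mg

At steady state, F × (Dose/τ) = Css × CL.
Dose = Css × CL × τ / F = 2.16 × 3.050 × 10.4 / 0.48 = 142.7 mg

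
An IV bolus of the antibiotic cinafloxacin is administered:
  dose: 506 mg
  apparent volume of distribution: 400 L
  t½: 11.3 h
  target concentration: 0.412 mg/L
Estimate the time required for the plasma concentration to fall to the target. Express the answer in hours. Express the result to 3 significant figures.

C₀ = Dose / Vd = 506.0 / 400 = 1.265 mg/L
k = ln2 / t½ = 0.693147 / 11.3 = 0.06134 h⁻¹
t = ln(C₀ / C) / k = ln(1.265 / 0.412) / 0.06134
  = ln(3.070) / 0.06134 = 1.122 / 0.06134 = 18.29 h

18.3 h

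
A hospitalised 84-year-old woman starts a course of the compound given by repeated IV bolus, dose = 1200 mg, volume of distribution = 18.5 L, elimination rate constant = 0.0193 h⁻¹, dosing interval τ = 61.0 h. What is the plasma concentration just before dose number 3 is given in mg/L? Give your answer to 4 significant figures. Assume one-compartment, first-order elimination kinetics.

C₀ per dose = Dose / Vd = 1200 / 18.5 = 64.86 mg/L
Fraction remaining after one interval: r = e^(−kτ) = e^(−0.01930 × 61.0) = 0.3081
Before dose 3, 2 doses have been given (aged 1τ, 2τ).
C_trough = C₀ × (r + r²) = 64.86 × (0.3081 + 0.09493) = 26.14 mg/L

26.14 mg/L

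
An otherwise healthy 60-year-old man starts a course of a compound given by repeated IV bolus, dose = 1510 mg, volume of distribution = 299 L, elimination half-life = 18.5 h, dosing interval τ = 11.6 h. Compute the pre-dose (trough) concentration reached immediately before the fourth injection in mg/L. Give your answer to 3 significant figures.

6.76 mg/L

C₀ per dose = Dose / Vd = 1510 / 299 = 5.050 mg/L
k = ln2 / t½ = 0.693147 / 18.5 = 0.03747 h⁻¹
Fraction remaining after one interval: r = e^(−kτ) = e^(−0.03747 × 11.6) = 0.6475
Before dose 4, 3 doses have been given (aged 1τ, 2τ, 3τ).
C_trough = C₀ × (r + r² + … + r^3) = C₀ × r(1−r^3)/(1−r)
        = 5.050 × 0.6475 × (1 − 0.2715) / (1 − 0.6475) = 6.758 mg/L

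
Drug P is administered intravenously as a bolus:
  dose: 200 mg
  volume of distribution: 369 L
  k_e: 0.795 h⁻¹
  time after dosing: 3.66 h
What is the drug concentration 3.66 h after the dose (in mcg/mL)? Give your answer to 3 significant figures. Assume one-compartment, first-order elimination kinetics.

0.0295 mcg/mL

C₀ = Dose / Vd = 200.0 / 369 = 0.5420 mg/L
C = C₀ · e^(−k·t) = 0.5420 × e^(−0.7950 × 3.66)
  = 0.5420 × 0.05449 = 0.02953 mg/L
(0.02953 mg/L = 0.02953 mcg/mL)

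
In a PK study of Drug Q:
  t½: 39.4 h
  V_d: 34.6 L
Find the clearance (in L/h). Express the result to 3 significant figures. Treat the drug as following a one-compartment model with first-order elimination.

k = ln2 / t½ = 0.693147 / 39.4 = 0.01759 h⁻¹
CL = k × Vd = 0.01759 × 34.6 = 0.6086 L/h

0.609 L/h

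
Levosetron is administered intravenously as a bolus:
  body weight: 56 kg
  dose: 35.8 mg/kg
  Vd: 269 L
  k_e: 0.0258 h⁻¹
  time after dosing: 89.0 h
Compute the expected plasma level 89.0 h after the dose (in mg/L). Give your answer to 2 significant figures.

Total dose = 35.8 × 56 = 2005 mg
C₀ = Dose / Vd = 2005 / 269 = 7.454 mg/L
C = C₀ · e^(−k·t) = 7.454 × e^(−0.02580 × 89.0)
  = 7.454 × 0.1006 = 0.7499 mg/L

0.75 mg/L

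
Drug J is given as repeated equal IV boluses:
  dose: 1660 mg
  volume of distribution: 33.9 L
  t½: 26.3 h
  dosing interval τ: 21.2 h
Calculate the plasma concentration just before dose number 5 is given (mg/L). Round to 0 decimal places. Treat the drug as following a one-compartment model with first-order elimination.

58 mg/L

C₀ per dose = Dose / Vd = 1660 / 33.9 = 48.97 mg/L
k = ln2 / t½ = 0.693147 / 26.3 = 0.02636 h⁻¹
Fraction remaining after one interval: r = e^(−kτ) = e^(−0.02636 × 21.2) = 0.5719
Before dose 5, 4 doses have been given (aged 1τ, 2τ, 3τ, 4τ).
C_trough = C₀ × (r + r² + … + r^4) = C₀ × r(1−r^4)/(1−r)
        = 48.97 × 0.5719 × (1 − 0.1070) / (1 − 0.5719) = 58.42 mg/L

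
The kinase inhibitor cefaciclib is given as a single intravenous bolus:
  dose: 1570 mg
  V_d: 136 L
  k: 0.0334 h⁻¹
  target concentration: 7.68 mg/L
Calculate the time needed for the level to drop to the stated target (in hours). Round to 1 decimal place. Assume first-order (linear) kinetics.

12.2 h

C₀ = Dose / Vd = 1570 / 136 = 11.54 mg/L
t = ln(C₀ / C) / k = ln(11.54 / 7.68) / 0.03340
  = ln(1.503) / 0.03340 = 0.4075 / 0.03340 = 12.20 h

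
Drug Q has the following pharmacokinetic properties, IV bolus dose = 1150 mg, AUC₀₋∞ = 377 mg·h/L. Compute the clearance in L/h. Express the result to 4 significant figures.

CL = Dose / AUC = 1150 / 377 = 3.050 L/h

3.050 L/h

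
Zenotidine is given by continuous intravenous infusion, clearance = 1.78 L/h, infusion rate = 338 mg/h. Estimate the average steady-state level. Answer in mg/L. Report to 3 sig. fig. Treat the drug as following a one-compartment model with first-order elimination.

190 mg/L

At steady state Css = R₀ / CL = 338 / 1.780 = 189.9 mg/L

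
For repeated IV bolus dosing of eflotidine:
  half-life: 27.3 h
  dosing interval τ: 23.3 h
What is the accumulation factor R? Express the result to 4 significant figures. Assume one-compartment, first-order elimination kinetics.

k = ln2 / t½ = 0.693147 / 27.3 = 0.02539 h⁻¹
e^(−kτ) = e^(−0.02539 × 23.3) = 0.5534
Accumulation ratio R = 1 / (1 − e^(−kτ)) = 1 / (1 − 0.5534) = 2.239

2.239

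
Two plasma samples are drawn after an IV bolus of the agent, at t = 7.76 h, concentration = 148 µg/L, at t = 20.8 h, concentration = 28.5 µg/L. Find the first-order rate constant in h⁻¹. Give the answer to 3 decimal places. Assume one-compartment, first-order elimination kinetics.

k = ln(C₁/C₂) / (t₂ − t₁) = ln(148/28.5) / (20.8 − 7.76)
  = 1.647 / 13.04 = 0.1263 h⁻¹

0.126 h⁻¹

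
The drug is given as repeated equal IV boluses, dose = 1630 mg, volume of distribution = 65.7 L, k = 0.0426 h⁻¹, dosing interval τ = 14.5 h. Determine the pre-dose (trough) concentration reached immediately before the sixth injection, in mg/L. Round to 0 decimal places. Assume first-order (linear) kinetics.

28 mg/L

C₀ per dose = Dose / Vd = 1630 / 65.7 = 24.81 mg/L
Fraction remaining after one interval: r = e^(−kτ) = e^(−0.04260 × 14.5) = 0.5392
Before dose 6, 5 doses have been given (aged 1τ, 2τ, 3τ, 4τ, 5τ).
C_trough = C₀ × (r + r² + … + r^5) = C₀ × r(1−r^5)/(1−r)
        = 24.81 × 0.5392 × (1 − 0.04558) / (1 − 0.5392) = 27.71 mg/L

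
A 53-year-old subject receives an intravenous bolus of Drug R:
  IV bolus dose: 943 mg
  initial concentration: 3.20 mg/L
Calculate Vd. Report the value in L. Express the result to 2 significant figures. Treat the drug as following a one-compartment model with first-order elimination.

290 L

Vd = Dose / C₀ = 943.0 / 3.20 = 294.7 L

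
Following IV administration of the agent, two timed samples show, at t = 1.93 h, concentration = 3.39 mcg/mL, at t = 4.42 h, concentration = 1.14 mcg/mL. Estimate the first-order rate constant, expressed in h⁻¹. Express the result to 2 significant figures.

k = ln(C₁/C₂) / (t₂ − t₁) = ln(3.39/1.14) / (4.42 − 1.93)
  = 1.090 / 2.490 = 0.4378 h⁻¹

0.44 h⁻¹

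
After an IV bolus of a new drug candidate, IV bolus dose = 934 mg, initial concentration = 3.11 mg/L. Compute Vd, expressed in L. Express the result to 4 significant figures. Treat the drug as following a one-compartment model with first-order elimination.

Vd = Dose / C₀ = 934.0 / 3.11 = 300.3 L

300.3 L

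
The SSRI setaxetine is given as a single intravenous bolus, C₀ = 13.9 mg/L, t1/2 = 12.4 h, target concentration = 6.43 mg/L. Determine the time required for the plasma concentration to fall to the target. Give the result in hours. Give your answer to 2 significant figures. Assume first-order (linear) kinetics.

14 h

k = ln2 / t½ = 0.693147 / 12.4 = 0.05590 h⁻¹
t = ln(C₀ / C) / k = ln(13.90 / 6.43) / 0.05590
  = ln(2.162) / 0.05590 = 0.7710 / 0.05590 = 13.79 h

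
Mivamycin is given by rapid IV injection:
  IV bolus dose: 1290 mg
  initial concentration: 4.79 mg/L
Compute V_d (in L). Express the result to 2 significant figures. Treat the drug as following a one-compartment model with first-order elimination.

Vd = Dose / C₀ = 1290 / 4.79 = 269.3 L

270 L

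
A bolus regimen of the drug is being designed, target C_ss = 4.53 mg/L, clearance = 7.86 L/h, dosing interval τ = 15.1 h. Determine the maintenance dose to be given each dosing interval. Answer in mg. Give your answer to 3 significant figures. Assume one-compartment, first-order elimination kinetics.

At steady state, Dose/τ = Css × CL.
Dose = Css × CL × τ = 4.53 × 7.860 × 15.1 = 537.6 mg

538 mg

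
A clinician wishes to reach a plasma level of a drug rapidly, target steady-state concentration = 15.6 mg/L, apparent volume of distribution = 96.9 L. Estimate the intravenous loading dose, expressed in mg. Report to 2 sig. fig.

1500 mg

LD = Css × Vd = 15.6 × 96.9 = 1512 mg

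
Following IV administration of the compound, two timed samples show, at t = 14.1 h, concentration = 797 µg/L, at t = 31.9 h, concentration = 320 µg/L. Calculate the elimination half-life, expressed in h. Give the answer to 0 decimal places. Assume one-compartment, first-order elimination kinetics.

14 h

k = ln(C₁/C₂) / (t₂ − t₁) = ln(797/320) / (31.9 − 14.1)
  = 0.9125 / 17.80 = 0.05126 h⁻¹
t½ = ln2 / k = 0.693147 / 0.05126 = 13.52 h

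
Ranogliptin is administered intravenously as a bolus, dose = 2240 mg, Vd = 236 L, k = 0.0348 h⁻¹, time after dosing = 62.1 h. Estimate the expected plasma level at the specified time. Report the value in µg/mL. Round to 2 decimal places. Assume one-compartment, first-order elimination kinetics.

1.09 µg/mL

C₀ = Dose / Vd = 2240 / 236 = 9.492 mg/L
C = C₀ · e^(−k·t) = 9.492 × e^(−0.03480 × 62.1)
  = 9.492 × 0.1152 = 1.093 mg/L
(1.093 mg/L = 1.093 µg/mL)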